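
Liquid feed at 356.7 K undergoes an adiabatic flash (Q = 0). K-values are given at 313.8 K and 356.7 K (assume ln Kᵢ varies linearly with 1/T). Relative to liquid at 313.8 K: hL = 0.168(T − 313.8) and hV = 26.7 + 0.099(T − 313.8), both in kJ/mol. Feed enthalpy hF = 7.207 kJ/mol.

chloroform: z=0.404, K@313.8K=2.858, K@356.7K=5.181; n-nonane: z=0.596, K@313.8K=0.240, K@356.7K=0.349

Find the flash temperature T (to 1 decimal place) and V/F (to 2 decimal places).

Adiabatic flash: solve Rachford–Rice at each trial T, then check hF = ψ·hV(T) + (1−ψ)·hL(T).
  T = 313.8 K: K = (2.858, 0.240), RR gives ψ = 0.211, H_out = 5.628 kJ/mol
  T = 356.7 K: K = (5.181, 0.349), RR gives ψ = 0.478, H_out = 18.556 kJ/mol
  T = 335.2 K: K = (3.919, 0.293), RR gives ψ = 0.367, H_out = 12.854 kJ/mol
  T = 324.5 K: K = (3.364, 0.266), RR gives ψ = 0.298, H_out = 9.542 kJ/mol
  T = 319.1 K: K = (3.103, 0.253), RR gives ψ = 0.257, H_out = 7.663 kJ/mol
  T = 316.5 K: K = (2.981, 0.246), RR gives ψ = 0.235, H_out = 6.692 kJ/mol
  T = 317.8 K: K = (3.042, 0.250), RR gives ψ = 0.246, H_out = 7.184 kJ/mol
Linear interpolation between T = 317.8 (H_out = 7.184) and T = 319.1 (H_out = 7.663) on hF = 7.207 gives T ≈ 317.9 K, at which ψ = 0.25.

T = 317.9 K, V/F = 0.25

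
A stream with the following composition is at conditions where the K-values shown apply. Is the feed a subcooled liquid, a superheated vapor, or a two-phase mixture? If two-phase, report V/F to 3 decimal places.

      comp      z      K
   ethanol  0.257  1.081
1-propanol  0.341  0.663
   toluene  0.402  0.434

ΣzᵢKᵢ = 0.678; Σzᵢ/Kᵢ = 1.678.
Since ΣzᵢKᵢ < 1 the mixture is below its bubble point — single liquid phase.

subcooled liquid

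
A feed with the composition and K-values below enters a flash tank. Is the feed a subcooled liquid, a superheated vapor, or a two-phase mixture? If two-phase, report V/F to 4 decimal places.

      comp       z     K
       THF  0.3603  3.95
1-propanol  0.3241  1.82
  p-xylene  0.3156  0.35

two-phase, V/F = 0.8512

ΣzᵢKᵢ = 2.1235; Σzᵢ/Kᵢ = 1.1710.
Both exceed 1, so a two-phase solution exists.
Rachford–Rice: g(ψ) = Σ zᵢ(Kᵢ−1)/(1+ψ(Kᵢ−1)) = 0.
Newton iteration, ψ⁰ = 0.5:
  ψ = 0.5000: g = 0.31402, g' = -0.9141 → ψ = 0.8435
  ψ = 0.8435: g = 0.00766, g' = -0.9873 → ψ = 0.8513
  ψ = 0.8513: g = -0.00004, g' = -0.9982 → ψ = 0.8512
Converged at ψ = 0.8512.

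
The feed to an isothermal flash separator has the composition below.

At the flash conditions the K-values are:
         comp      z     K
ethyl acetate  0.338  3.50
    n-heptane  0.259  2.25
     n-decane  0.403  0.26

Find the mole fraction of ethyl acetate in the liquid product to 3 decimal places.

x_ethyl acetate = 0.137

Material balance + equilibrium reduce to Σ zᵢ(Kᵢ−1)/(1+β(Kᵢ−1)) = 0.
Check two-phase: ΣzᵢKᵢ = 1.871 > 1 and Σzᵢ/Kᵢ = 1.762 > 1, so g(0) = 0.871 > 0 and g(1) = -0.762 < 0.
Newton iteration, β⁰ = 0.5:
  β = 0.500: g = 0.1014, g' = -1.127 → β = 0.590
  β = 0.590: g = -0.0016, g' = -1.174 → β = 0.589
Converged at β = 0.589.
Compositions from xᵢ = zᵢ/(1+β(Kᵢ−1)), yᵢ = Kᵢxᵢ:
  ethyl acetate: x = 0.137, y = 0.479
  n-heptane: x = 0.149, y = 0.336
  n-decane: x = 0.714, y = 0.186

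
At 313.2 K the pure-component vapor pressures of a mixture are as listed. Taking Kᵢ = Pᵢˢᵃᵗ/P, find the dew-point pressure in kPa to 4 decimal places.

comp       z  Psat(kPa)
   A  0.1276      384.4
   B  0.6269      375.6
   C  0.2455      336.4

At the dew point ψ → 1, so Σzᵢ/Kᵢ = 1 with Kᵢ = Pᵢˢᵃᵗ/P ⇒ 1/P = Σzᵢ/Pᵢˢᵃᵗ.
1/P = 0.1276/384.4 + 0.6269/375.6 + 0.2455/336.4 = 0.0027308 ⇒ P = 366.1938 kPa

Pdew = 366.1938 kPa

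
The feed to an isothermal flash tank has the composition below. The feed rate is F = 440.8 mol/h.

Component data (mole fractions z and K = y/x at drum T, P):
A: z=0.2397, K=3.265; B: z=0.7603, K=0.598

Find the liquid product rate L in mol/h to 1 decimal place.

L = 325.9 mol/h

Rachford–Rice: g(ψ) = Σ zᵢ(Kᵢ−1)/(1+ψ(Kᵢ−1)) = 0.
Check two-phase: ΣzᵢKᵢ = 1.2373 > 1 and Σzᵢ/Kᵢ = 1.3448 > 1, so g(0) = 0.2373 > 0 and g(1) = -0.3448 < 0.
Binary case is linear: z₁(K₁−1)(1+ψ(K₂−1)) + z₂(K₂−1)(1+ψ(K₁−1)) = 0
⇒ ψ = [z₁(K₁−1)+z₂(K₂−1)] / [−(K₁−1)(K₂−1)] = 0.23728/0.91053 = 0.2606
Then V = ψ·F = 0.2606·440.8 = 114.9 mol/h and L = F − V = 325.9 mol/h.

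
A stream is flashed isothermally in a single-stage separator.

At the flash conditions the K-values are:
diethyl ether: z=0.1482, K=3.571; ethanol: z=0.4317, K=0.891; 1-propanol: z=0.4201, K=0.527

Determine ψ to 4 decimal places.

Iterate (Newton) starting at ψ = 0.5:
  ψ = 0.5000: g = -0.14331, g' = -0.3545 → ψ = 0.0957
  ψ = 0.0957: g = 0.05007, g' = -0.7392 → ψ = 0.1635
  ψ = 0.1635: g = 0.00499, g' = -0.6013 → ψ = 0.1718
  ψ = 0.1718: g = 0.00006, g' = -0.5880 → ψ = 0.1719
Converged at ψ = 0.1719.

ψ = 0.1719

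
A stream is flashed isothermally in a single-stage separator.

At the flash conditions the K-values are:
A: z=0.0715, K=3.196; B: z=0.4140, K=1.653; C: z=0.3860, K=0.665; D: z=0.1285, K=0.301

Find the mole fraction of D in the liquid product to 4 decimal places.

x_D = 0.1898

Rachford–Rice: g(V/F) = Σ zᵢ(Kᵢ−1)/(1+V/F(Kᵢ−1)) = 0.
g(0) = ΣzᵢKᵢ − 1 = 0.2082 and g(1) = 1 − Σzᵢ/Kᵢ = -0.2802, so a root lies in (0, 1).
Iterate (Newton) starting at V/F = 0.5:
  V/F = 0.5000: g = -0.01477, g' = -0.3895 → V/F = 0.4621
  V/F = 0.4621: g = -0.00006, g' = -0.3867 → V/F = 0.4619
Converged at V/F = 0.4619.
Compositions from xᵢ = zᵢ/(1+V/F(Kᵢ−1)), yᵢ = Kᵢxᵢ:
  A: x = 0.0355, y = 0.1134
  B: x = 0.3181, y = 0.5258
  C: x = 0.4567, y = 0.3037
  D: x = 0.1898, y = 0.0571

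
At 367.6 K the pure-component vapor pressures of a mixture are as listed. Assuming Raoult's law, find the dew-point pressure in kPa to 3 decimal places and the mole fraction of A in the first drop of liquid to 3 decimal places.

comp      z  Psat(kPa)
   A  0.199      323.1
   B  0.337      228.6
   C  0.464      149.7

Pdew = 192.692 kPa, x_A = 0.119

At the dew point ψ → 1, so Σzᵢ/Kᵢ = 1 with Kᵢ = Pᵢˢᵃᵗ/P ⇒ 1/P = Σzᵢ/Pᵢˢᵃᵗ.
1/P = 0.199/323.1 + 0.337/228.6 + 0.464/149.7 = 0.005190 ⇒ P = 192.692 kPa
xᵢ = zᵢP/Pᵢˢᵃᵗ ⇒ x_A = 0.199·192.692/323.1 = 0.119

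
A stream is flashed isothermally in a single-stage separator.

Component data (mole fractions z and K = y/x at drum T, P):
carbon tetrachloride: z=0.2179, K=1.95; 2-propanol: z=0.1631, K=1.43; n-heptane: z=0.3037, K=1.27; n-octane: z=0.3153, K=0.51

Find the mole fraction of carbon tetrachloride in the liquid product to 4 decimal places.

x_carbon tetrachloride = 0.1278

Material balance + equilibrium reduce to Σ zᵢ(Kᵢ−1)/(1+ψ(Kᵢ−1)) = 0.
Feasibility: ΣzᵢKᵢ = 1.2046, Σzᵢ/Kᵢ = 1.0832 — both > 1, two phases present.
Newton iteration, ψ⁰ = 0.5:
  ψ = 0.5000: g = 0.06568, g' = -0.2608 → ψ = 0.7518
  ψ = 0.7518: g = -0.00269, g' = -0.2892 → ψ = 0.7425
Converged at ψ = 0.7425.
Compositions from xᵢ = zᵢ/(1+ψ(Kᵢ−1)), yᵢ = Kᵢxᵢ:
  carbon tetrachloride: x = 0.1278, y = 0.2492
  2-propanol: x = 0.1236, y = 0.1768
  n-heptane: x = 0.2530, y = 0.3213
  n-octane: x = 0.4956, y = 0.2528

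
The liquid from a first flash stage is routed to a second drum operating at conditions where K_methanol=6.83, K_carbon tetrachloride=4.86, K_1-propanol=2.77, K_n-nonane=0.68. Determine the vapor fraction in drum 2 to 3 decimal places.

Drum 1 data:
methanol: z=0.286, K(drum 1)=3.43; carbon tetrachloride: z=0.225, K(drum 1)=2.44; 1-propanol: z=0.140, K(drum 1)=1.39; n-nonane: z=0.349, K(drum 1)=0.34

Drum 1:
Rachford–Rice: g(ψ₁) = Σ zᵢ(Kᵢ−1)/(1+ψ₁(Kᵢ−1)) = 0.
g(0) = ΣzᵢKᵢ − 1 = 0.843 and g(1) = 1 − Σzᵢ/Kᵢ = -0.303, so a root lies in (0, 1).
Newton–Raphson from ψ₁ = 0.5:
  ψ₁ = 0.500: g = 0.2040, g' = -0.855 → ψ₁ = 0.738
  ψ₁ = 0.738: g = -0.0013, g' = -0.917 → ψ₁ = 0.737
Converged at ψ₁ = 0.737.
Drum-1 compositions:
  methanol: x = 0.102, y = 0.351
  carbon tetrachloride: x = 0.109, y = 0.266
  1-propanol: x = 0.109, y = 0.151
  n-nonane: x = 0.680, y = 0.231
Drum-2 feed = drum-1 liquid: z₂ = (0.1025, 0.1091, 0.1087, 0.6796).
Drum 2:
Let ψ₂ = V/F and solve Σ zᵢ(Kᵢ−1)/(1+ψ₂(Kᵢ−1)) = 0.
Feasibility: ΣzᵢKᵢ = 1.994, Σzᵢ/Kᵢ = 1.076 — both > 1, two phases present.
Newton iteration, ψ₂⁰ = 0.5:
  ψ₂ = 0.500: g = 0.1396, g' = -0.611 → ψ₂ = 0.728
  ψ₂ = 0.728: g = 0.0249, g' = -0.422 → ψ₂ = 0.787
  ψ₂ = 0.787: g = 0.0008, g' = -0.395 → ψ₂ = 0.789
Converged at ψ₂ = 0.789.
  methanol: x = 0.018, y = 0.125
  carbon tetrachloride: x = 0.027, y = 0.131
  1-propanol: x = 0.045, y = 0.126
  n-nonane: x = 0.909, y = 0.618

V/F (drum 2) = 0.789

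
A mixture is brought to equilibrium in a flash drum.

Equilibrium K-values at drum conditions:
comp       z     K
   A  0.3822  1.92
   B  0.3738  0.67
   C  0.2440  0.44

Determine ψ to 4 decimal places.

Iterate (Newton) starting at ψ = 0.38:
  ψ = 0.3800: g = -0.05408, g' = -0.3543 → ψ = 0.2274
  ψ = 0.2274: g = 0.00086, g' = -0.3693 → ψ = 0.2297
Converged at ψ = 0.2297.

ψ = 0.2297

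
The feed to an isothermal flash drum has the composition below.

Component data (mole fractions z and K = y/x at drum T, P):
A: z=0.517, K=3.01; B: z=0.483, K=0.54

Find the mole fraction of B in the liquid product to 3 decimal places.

Material balance + equilibrium reduce to Σ zᵢ(Kᵢ−1)/(1+V/F(Kᵢ−1)) = 0.
Feasibility: ΣzᵢKᵢ = 1.817, Σzᵢ/Kᵢ = 1.066 — both > 1, two phases present.
Binary case is linear: z₁(K₁−1)(1+V/F(K₂−1)) + z₂(K₂−1)(1+V/F(K₁−1)) = 0
⇒ V/F = [z₁(K₁−1)+z₂(K₂−1)] / [−(K₁−1)(K₂−1)] = 0.8170/0.9246 = 0.884
Compositions from xᵢ = zᵢ/(1+V/F(Kᵢ−1)), yᵢ = Kᵢxᵢ:
  A: x = 0.186, y = 0.561
  B: x = 0.814, y = 0.439

x_B = 0.814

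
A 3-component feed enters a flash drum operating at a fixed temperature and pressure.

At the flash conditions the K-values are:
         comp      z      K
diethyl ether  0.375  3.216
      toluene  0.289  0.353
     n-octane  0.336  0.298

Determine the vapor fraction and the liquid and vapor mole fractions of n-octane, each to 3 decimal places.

Rachford–Rice: g(ψ) = Σ zᵢ(Kᵢ−1)/(1+ψ(Kᵢ−1)) = 0.
Feasibility: ΣzᵢKᵢ = 1.408, Σzᵢ/Kᵢ = 2.063 — both > 1, two phases present.
Iterate (Newton) starting at ψ = 0.5:
  ψ = 0.500: g = -0.2456, g' = -1.072 → ψ = 0.271
  ψ = 0.271: g = 0.0014, g' = -1.149 → ψ = 0.272
Converged at ψ = 0.272.
Compositions from xᵢ = zᵢ/(1+ψ(Kᵢ−1)), yᵢ = Kᵢxᵢ:
  diethyl ether: x = 0.234, y = 0.752
  toluene: x = 0.351, y = 0.124
  n-octane: x = 0.415, y = 0.124

ψ = 0.272, x_n-octane = 0.415, y_n-octane = 0.124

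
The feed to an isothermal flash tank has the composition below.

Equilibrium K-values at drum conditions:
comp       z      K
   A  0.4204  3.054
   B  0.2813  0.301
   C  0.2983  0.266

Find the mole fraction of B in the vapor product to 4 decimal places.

Rachford–Rice: g(ψ) = Σ zᵢ(Kᵢ−1)/(1+ψ(Kᵢ−1)) = 0.
Feasibility: ΣzᵢKᵢ = 1.4479, Σzᵢ/Kᵢ = 2.1936 — both > 1, two phases present.
Newton–Raphson from ψ = 0.46:
  ψ = 0.4600: g = -0.17638, g' = -1.1338 → ψ = 0.3044
  ψ = 0.3044: g = -0.00045, g' = -1.1597 → ψ = 0.3040
Converged at ψ = 0.3040.
Compositions from xᵢ = zᵢ/(1+ψ(Kᵢ−1)), yᵢ = Kᵢxᵢ:
  A: x = 0.2588, y = 0.7903
  B: x = 0.3572, y = 0.1075
  C: x = 0.3840, y = 0.1021

y_B = 0.1075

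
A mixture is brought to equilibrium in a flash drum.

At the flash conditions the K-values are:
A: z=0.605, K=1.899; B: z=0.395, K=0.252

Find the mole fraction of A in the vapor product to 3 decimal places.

y_A = 0.862

Rachford–Rice: g(ψ) = Σ zᵢ(Kᵢ−1)/(1+ψ(Kᵢ−1)) = 0.
Feasibility: ΣzᵢKᵢ = 1.248, Σzᵢ/Kᵢ = 1.886 — both > 1, two phases present.
Binary case is linear: z₁(K₁−1)(1+ψ(K₂−1)) + z₂(K₂−1)(1+ψ(K₁−1)) = 0
⇒ ψ = [z₁(K₁−1)+z₂(K₂−1)] / [−(K₁−1)(K₂−1)] = 0.2484/0.6725 = 0.369
Compositions from xᵢ = zᵢ/(1+ψ(Kᵢ−1)), yᵢ = Kᵢxᵢ:
  A: x = 0.454, y = 0.862
  B: x = 0.546, y = 0.138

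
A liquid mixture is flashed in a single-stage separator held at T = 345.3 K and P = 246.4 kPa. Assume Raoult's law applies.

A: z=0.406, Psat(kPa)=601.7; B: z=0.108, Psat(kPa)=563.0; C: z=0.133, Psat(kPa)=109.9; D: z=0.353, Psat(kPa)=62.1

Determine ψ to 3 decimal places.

ψ = 0.390

Raoult's law: Kᵢ = Pᵢˢᵃᵗ/P = Pᵢˢᵃᵗ/246.4.
  K_A = 601.7/246.4 = 2.44196, K_B = 563.0/246.4 = 2.28490, K_C = 109.9/246.4 = 0.44602, K_D = 62.1/246.4 = 0.25203
Iterate (Newton) starting at ψ = 0.5:
  ψ = 0.500: g = -0.0990, g' = -0.933 → ψ = 0.394
  ψ = 0.394: g = -0.0031, g' = -0.886 → ψ = 0.390
Converged at ψ = 0.390.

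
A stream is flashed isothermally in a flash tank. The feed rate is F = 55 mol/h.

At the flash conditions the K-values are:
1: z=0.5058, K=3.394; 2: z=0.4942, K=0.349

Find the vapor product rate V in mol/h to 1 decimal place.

Rachford–Rice: g(ψ) = Σ zᵢ(Kᵢ−1)/(1+ψ(Kᵢ−1)) = 0.
Feasibility: ΣzᵢKᵢ = 1.8892, Σzᵢ/Kᵢ = 1.5651 — both > 1, two phases present.
Newton–Raphson from ψ = 0.67:
  ψ = 0.6700: g = -0.10559, g' = -1.0863 → ψ = 0.5728
  ψ = 0.5728: g = -0.00238, g' = -1.0481 → ψ = 0.5705
Converged at ψ = 0.5705.
Then V = ψ·F = 0.5705·55 = 31.4 mol/h and L = F − V = 23.6 mol/h.

V = 31.4 mol/h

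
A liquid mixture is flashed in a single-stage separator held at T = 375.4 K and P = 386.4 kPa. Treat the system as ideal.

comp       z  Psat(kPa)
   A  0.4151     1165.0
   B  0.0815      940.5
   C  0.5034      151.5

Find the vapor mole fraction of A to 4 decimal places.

Raoult's law: Kᵢ = Pᵢˢᵃᵗ/P = Pᵢˢᵃᵗ/386.4.
  K_A = 1165.0/386.4 = 3.015010, K_B = 940.5/386.4 = 2.434006, K_C = 151.5/386.4 = 0.392081
Rachford–Rice: g(ψ) = Σ zᵢ(Kᵢ−1)/(1+ψ(Kᵢ−1)) = 0.
Check two-phase: ΣzᵢKᵢ = 1.6473 > 1 and Σzᵢ/Kᵢ = 1.4551 > 1, so g(0) = 0.6473 > 0 and g(1) = -0.4551 < 0.
Iterate (Newton) starting at ψ = 0.5:
  ψ = 0.5000: g = 0.04505, g' = -0.8591 → ψ = 0.5524
  ψ = 0.5524: g = 0.00026, g' = -0.8514 → ψ = 0.5527
Converged at ψ = 0.5527.
Compositions from xᵢ = zᵢ/(1+ψ(Kᵢ−1)), yᵢ = Kᵢxᵢ:
  A: x = 0.1964, y = 0.5921
  B: x = 0.0455, y = 0.1107
  C: x = 0.7582, y = 0.2973

y_A = 0.5921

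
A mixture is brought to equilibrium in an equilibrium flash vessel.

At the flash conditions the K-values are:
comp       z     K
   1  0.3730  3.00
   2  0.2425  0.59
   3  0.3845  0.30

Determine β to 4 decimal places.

β = 0.3131

Iterate (Newton) starting at β = 0.5:
  β = 0.5000: g = -0.16614, g' = -0.8834 → β = 0.3119
  β = 0.3119: g = 0.00105, g' = -0.9278 → β = 0.3131
Converged at β = 0.3131.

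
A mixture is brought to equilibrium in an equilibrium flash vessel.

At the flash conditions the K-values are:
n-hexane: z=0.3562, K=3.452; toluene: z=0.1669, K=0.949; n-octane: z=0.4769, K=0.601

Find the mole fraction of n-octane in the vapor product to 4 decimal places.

Let ψ = V/F and solve Σ zᵢ(Kᵢ−1)/(1+ψ(Kᵢ−1)) = 0.
Feasibility: ΣzᵢKᵢ = 1.6746, Σzᵢ/Kᵢ = 1.0726 — both > 1, two phases present.
Newton–Raphson from ψ = 0.5:
  ψ = 0.5000: g = 0.14592, g' = -0.5511 → ψ = 0.7648
  ψ = 0.7648: g = 0.02107, g' = -0.4168 → ψ = 0.8153
  ψ = 0.8153: g = 0.00030, g' = -0.4053 → ψ = 0.8161
Converged at ψ = 0.8161.
Compositions from xᵢ = zᵢ/(1+ψ(Kᵢ−1)), yᵢ = Kᵢxᵢ:
  n-hexane: x = 0.1187, y = 0.4097
  toluene: x = 0.1741, y = 0.1653
  n-octane: x = 0.7072, y = 0.4250

y_n-octane = 0.4250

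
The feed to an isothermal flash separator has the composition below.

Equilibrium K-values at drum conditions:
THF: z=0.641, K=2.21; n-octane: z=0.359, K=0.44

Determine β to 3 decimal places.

β = 0.848

Binary case is linear: z₁(K₁−1)(1+β(K₂−1)) + z₂(K₂−1)(1+β(K₁−1)) = 0
⇒ β = [z₁(K₁−1)+z₂(K₂−1)] / [−(K₁−1)(K₂−1)] = 0.5746/0.6776 = 0.848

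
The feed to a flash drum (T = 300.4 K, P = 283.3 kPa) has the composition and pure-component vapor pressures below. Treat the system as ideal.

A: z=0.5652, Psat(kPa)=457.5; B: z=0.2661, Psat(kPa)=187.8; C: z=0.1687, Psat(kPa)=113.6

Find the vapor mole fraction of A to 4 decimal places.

y_A = 0.6832

Raoult's law: Kᵢ = Pᵢˢᵃᵗ/P = Pᵢˢᵃᵗ/283.3.
  K_A = 457.5/283.3 = 1.614896, K_B = 187.8/283.3 = 0.662902, K_C = 113.6/283.3 = 0.400988
Iterate (Newton) starting at ψ = 0.4:
  ψ = 0.4000: g = 0.04236, g' = -0.2827 → ψ = 0.5498
  ψ = 0.5498: g = -0.00105, g' = -0.2995 → ψ = 0.5463
Converged at ψ = 0.5463.
Compositions from xᵢ = zᵢ/(1+ψ(Kᵢ−1)), yᵢ = Kᵢxᵢ:
  A: x = 0.4231, y = 0.6832
  B: x = 0.3262, y = 0.2162
  C: x = 0.2508, y = 0.1005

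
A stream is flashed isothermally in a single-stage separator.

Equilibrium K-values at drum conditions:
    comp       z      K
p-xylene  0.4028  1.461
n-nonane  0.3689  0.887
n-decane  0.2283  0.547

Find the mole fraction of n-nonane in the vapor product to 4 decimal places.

Material balance + equilibrium reduce to Σ zᵢ(Kᵢ−1)/(1+ψ(Kᵢ−1)) = 0.
Check two-phase: ΣzᵢKᵢ = 1.0406 > 1 and Σzᵢ/Kᵢ = 1.1090 > 1, so g(0) = 0.0406 > 0 and g(1) = -0.1090 < 0.
Newton–Raphson from ψ = 0.7:
  ψ = 0.7000: g = -0.05632, g' = -0.1549 → ψ = 0.3365
  ψ = 0.3365: g = -0.00460, g' = -0.1345 → ψ = 0.3023
  ψ = 0.3023: g = -0.00001, g' = -0.1339 → ψ = 0.3022
Converged at ψ = 0.3022.
Compositions from xᵢ = zᵢ/(1+ψ(Kᵢ−1)), yᵢ = Kᵢxᵢ:
  p-xylene: x = 0.3535, y = 0.5165
  n-nonane: x = 0.3819, y = 0.3388
  n-decane: x = 0.2645, y = 0.1447

y_n-nonane = 0.3388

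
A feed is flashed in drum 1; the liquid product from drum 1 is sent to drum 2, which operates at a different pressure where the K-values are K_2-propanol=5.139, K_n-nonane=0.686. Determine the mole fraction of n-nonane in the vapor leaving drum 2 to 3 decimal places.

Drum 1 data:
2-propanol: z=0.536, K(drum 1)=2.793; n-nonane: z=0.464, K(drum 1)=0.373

Drum 1:
Material balance + equilibrium reduce to Σ zᵢ(Kᵢ−1)/(1+ψ₁(Kᵢ−1)) = 0.
Feasibility: ΣzᵢKᵢ = 1.670, Σzᵢ/Kᵢ = 1.436 — both > 1, two phases present.
Binary case is linear: z₁(K₁−1)(1+ψ₁(K₂−1)) + z₂(K₂−1)(1+ψ₁(K₁−1)) = 0
⇒ ψ₁ = [z₁(K₁−1)+z₂(K₂−1)] / [−(K₁−1)(K₂−1)] = 0.6701/1.1242 = 0.596
Drum-1 compositions:
  2-propanol: x = 0.259, y = 0.724
  n-nonane: x = 0.741, y = 0.276
Drum-2 feed = drum-1 liquid: z₂ = (0.2591, 0.7409).
Drum 2:
Rachford–Rice: g(ψ₂) = Σ zᵢ(Kᵢ−1)/(1+ψ₂(Kᵢ−1)) = 0.
Feasibility: ΣzᵢKᵢ = 1.840, Σzᵢ/Kᵢ = 1.130 — both > 1, two phases present.
Newton–Raphson from ψ₂ = 0.53:
  ψ₂ = 0.530: g = 0.0567, g' = -0.540 → ψ₂ = 0.635
  ψ₂ = 0.635: g = 0.0050, g' = -0.451 → ψ₂ = 0.646
Converged at ψ₂ = 0.646.
  2-propanol: x = 0.071, y = 0.362
  n-nonane: x = 0.929, y = 0.638

y_n-nonane (drum 2) = 0.638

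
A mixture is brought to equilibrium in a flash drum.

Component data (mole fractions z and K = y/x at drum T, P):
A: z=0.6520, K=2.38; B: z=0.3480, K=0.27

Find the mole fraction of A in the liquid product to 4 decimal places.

x_A = 0.3460

Let β = V/F and solve Σ zᵢ(Kᵢ−1)/(1+β(Kᵢ−1)) = 0.
Feasibility: ΣzᵢKᵢ = 1.6457, Σzᵢ/Kᵢ = 1.5628 — both > 1, two phases present.
Newton iteration, β⁰ = 0.5:
  β = 0.5000: g = 0.13234, g' = -0.8947 → β = 0.6479
  β = 0.6479: g = -0.00701, g' = -1.0138 → β = 0.6410
Converged at β = 0.6410.
Compositions from xᵢ = zᵢ/(1+β(Kᵢ−1)), yᵢ = Kᵢxᵢ:
  A: x = 0.3460, y = 0.8234
  B: x = 0.6540, y = 0.1766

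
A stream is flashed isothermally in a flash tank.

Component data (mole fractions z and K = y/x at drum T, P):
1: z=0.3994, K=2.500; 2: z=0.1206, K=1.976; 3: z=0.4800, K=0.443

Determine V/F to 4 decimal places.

Newton–Raphson from V/F = 0.7:
  V/F = 0.7000: g = -0.07605, g' = -0.6545 → V/F = 0.5838
  V/F = 0.5838: g = -0.00181, g' = -0.6291 → V/F = 0.5809
Converged at V/F = 0.5809.

V/F = 0.5809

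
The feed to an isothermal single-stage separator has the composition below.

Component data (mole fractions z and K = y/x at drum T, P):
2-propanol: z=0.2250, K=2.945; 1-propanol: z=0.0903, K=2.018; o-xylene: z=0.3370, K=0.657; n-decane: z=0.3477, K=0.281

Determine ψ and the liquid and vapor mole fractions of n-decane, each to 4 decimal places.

ψ = 0.1696, x_n-decane = 0.3960, y_n-decane = 0.1113

Material balance + equilibrium reduce to Σ zᵢ(Kᵢ−1)/(1+ψ(Kᵢ−1)) = 0.
Check two-phase: ΣzᵢKᵢ = 1.1640 > 1 and Σzᵢ/Kᵢ = 1.8715 > 1, so g(0) = 0.1640 > 0 and g(1) = -0.8715 < 0.
Iterate (Newton) starting at ψ = 0.41:
  ψ = 0.4100: g = -0.18068, g' = -0.7252 → ψ = 0.1608
  ψ = 0.1608: g = 0.00731, g' = -0.8372 → ψ = 0.1696
Converged at ψ = 0.1696.
Compositions from xᵢ = zᵢ/(1+ψ(Kᵢ−1)), yᵢ = Kᵢxᵢ:
  2-propanol: x = 0.1692, y = 0.4982
  1-propanol: x = 0.0770, y = 0.1554
  o-xylene: x = 0.3578, y = 0.2351
  n-decane: x = 0.3960, y = 0.1113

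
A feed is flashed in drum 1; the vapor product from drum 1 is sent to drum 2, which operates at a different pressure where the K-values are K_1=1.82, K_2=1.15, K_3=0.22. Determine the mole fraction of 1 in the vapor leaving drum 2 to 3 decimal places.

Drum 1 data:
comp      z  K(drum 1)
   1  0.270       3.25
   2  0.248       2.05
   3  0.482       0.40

Drum 1:
Rachford–Rice: g(ψ₁) = Σ zᵢ(Kᵢ−1)/(1+ψ₁(Kᵢ−1)) = 0.
g(0) = ΣzᵢKᵢ − 1 = 0.579 and g(1) = 1 − Σzᵢ/Kᵢ = -0.409, so a root lies in (0, 1).
Iterate (Newton) starting at ψ₁ = 0.5:
  ψ₁ = 0.500: g = 0.0435, g' = -0.774 → ψ₁ = 0.556
Converged at ψ₁ = 0.556.
Drum-1 compositions:
  1: x = 0.120, y = 0.390
  2: x = 0.157, y = 0.321
  3: x = 0.724, y = 0.289
Drum-2 feed = drum-1 vapor: z₂ = (0.3897, 0.3209, 0.2894).
Drum 2:
Rachford–Rice: g(ψ₂) = Σ zᵢ(Kᵢ−1)/(1+ψ₂(Kᵢ−1)) = 0.
Feasibility: ΣzᵢKᵢ = 1.142, Σzᵢ/Kᵢ = 1.809 — both > 1, two phases present.
Newton iteration, ψ₂⁰ = 0.32:
  ψ₂ = 0.320: g = -0.0018, g' = -0.484 → ψ₂ = 0.316
Converged at ψ₂ = 0.316.
  1: x = 0.309, y = 0.563
  2: x = 0.306, y = 0.352
  3: x = 0.384, y = 0.085

y_1 (drum 2) = 0.563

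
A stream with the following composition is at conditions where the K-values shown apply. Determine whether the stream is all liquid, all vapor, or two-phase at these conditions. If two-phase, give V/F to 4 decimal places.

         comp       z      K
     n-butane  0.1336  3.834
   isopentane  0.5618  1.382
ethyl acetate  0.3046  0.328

ΣzᵢKᵢ = 1.3885; Σzᵢ/Kᵢ = 1.3700.
Both exceed 1, so a two-phase solution exists.
Rachford–Rice: g(ψ) = Σ zᵢ(Kᵢ−1)/(1+ψ(Kᵢ−1)) = 0.
Newton iteration, ψ⁰ = 0.5:
  ψ = 0.5000: g = 0.02857, g' = -0.5535 → ψ = 0.5516
  ψ = 0.5516: g = -0.00030, g' = -0.5666 → ψ = 0.5511
Converged at ψ = 0.5511.

two-phase, V/F = 0.5511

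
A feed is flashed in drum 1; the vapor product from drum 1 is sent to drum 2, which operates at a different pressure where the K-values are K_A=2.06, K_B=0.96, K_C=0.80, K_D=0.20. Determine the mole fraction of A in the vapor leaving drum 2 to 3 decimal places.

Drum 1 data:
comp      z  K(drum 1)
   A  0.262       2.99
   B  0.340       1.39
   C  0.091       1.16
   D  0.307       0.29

Drum 1:
Iterate (Newton) starting at ψ₁ = 0.59:
  ψ₁ = 0.590: g = -0.0142, g' = -0.714 → ψ₁ = 0.570
Converged at ψ₁ = 0.570.
Drum-1 compositions:
  A: x = 0.123, y = 0.367
  B: x = 0.278, y = 0.387
  C: x = 0.083, y = 0.097
  D: x = 0.516, y = 0.150
Drum-2 feed = drum-1 vapor: z₂ = (0.3671, 0.3867, 0.0967, 0.1495).
Drum 2:
Let ψ₂ = V/F and solve Σ zᵢ(Kᵢ−1)/(1+ψ₂(Kᵢ−1)) = 0.
Feasibility: ΣzᵢKᵢ = 1.235, Σzᵢ/Kᵢ = 1.450 — both > 1, two phases present.
Iterate (Newton) starting at ψ₂ = 0.5:
  ψ₂ = 0.500: g = 0.0176, g' = -0.447 → ψ₂ = 0.539
Converged at ψ₂ = 0.539.
  A: x = 0.234, y = 0.481
  B: x = 0.395, y = 0.379
  C: x = 0.108, y = 0.087
  D: x = 0.263, y = 0.053

y_A (drum 2) = 0.481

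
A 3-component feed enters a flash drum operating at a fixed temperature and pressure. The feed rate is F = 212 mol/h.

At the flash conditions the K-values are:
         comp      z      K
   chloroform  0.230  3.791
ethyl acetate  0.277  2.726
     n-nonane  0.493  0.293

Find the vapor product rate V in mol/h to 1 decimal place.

Material balance + equilibrium reduce to Σ zᵢ(Kᵢ−1)/(1+ψ(Kᵢ−1)) = 0.
Check two-phase: ΣzᵢKᵢ = 1.771 > 1 and Σzᵢ/Kᵢ = 1.845 > 1, so g(0) = 0.771 > 0 and g(1) = -0.845 < 0.
Newton–Raphson from ψ = 0.64:
  ψ = 0.640: g = -0.1790, g' = -1.239 → ψ = 0.496
  ψ = 0.496: g = -0.0094, g' = -1.139 → ψ = 0.487
Converged at ψ = 0.487.
Then V = ψ·F = 0.4872·212 = 103.3 mol/h and L = F − V = 108.7 mol/h.

V = 103.3 mol/h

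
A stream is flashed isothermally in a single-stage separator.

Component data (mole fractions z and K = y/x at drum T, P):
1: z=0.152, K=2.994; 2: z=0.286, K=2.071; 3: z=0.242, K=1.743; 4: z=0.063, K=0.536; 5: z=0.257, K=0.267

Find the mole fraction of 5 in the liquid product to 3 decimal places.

x_5 = 0.519

Let ψ = V/F and solve Σ zᵢ(Kᵢ−1)/(1+ψ(Kᵢ−1)) = 0.
Feasibility: ΣzᵢKᵢ = 1.572, Σzᵢ/Kᵢ = 1.408 — both > 1, two phases present.
Iterate (Newton) starting at ψ = 0.52:
  ψ = 0.520: g = 0.1323, g' = -0.735 → ψ = 0.700
  ψ = 0.700: g = -0.0104, g' = -0.883 → ψ = 0.688
Converged at ψ = 0.688.
Compositions from xᵢ = zᵢ/(1+ψ(Kᵢ−1)), yᵢ = Kᵢxᵢ:
  1: x = 0.064, y = 0.192
  2: x = 0.165, y = 0.341
  3: x = 0.160, y = 0.279
  4: x = 0.093, y = 0.050
  5: x = 0.519, y = 0.138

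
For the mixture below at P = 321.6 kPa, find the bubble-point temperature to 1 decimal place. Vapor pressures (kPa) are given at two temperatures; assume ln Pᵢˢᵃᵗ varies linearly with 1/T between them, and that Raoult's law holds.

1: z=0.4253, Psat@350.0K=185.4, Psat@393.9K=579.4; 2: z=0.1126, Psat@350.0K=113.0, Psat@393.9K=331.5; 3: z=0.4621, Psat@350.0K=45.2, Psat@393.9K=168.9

T = 389.0 K

Bubble-point temperature: ΣzᵢPᵢˢᵃᵗ(T) = P. Interpolate ln Pᵢˢᵃᵗ = aᵢ + bᵢ/T.
  T = 350.0 K: ΣzᵢPᵢˢᵃᵗ = 112.46 kPa
  T = 393.9 K: ΣzᵢPᵢˢᵃᵗ = 361.79 kPa
  T = 371.9 K: ΣzᵢPᵢˢᵃᵗ = 208.36 kPa
  T = 382.9 K: ΣzᵢPᵢˢᵃᵗ = 276.70 kPa
  T = 388.4 K: ΣzᵢPᵢˢᵃᵗ = 316.99 kPa
  T = 391.1 K: ΣzᵢPᵢˢᵃᵗ = 338.40 kPa
Interpolating between 388.4 K and 391.1 K gives T ≈ 389.0 K.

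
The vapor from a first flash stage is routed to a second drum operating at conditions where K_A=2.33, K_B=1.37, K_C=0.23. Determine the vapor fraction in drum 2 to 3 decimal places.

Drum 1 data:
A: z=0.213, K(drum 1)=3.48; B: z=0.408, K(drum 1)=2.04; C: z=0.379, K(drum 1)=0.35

V/F (drum 2) = 0.612

Drum 1:
Rachford–Rice: g(ψ₁) = Σ zᵢ(Kᵢ−1)/(1+ψ₁(Kᵢ−1)) = 0.
Check two-phase: ΣzᵢKᵢ = 1.706 > 1 and Σzᵢ/Kᵢ = 1.344 > 1, so g(0) = 0.706 > 0 and g(1) = -0.344 < 0.
Newton–Raphson from ψ₁ = 0.56:
  ψ₁ = 0.560: g = 0.1019, g' = -0.802 → ψ₁ = 0.687
  ψ₁ = 0.687: g = -0.0024, g' = -0.852 → ψ₁ = 0.684
Converged at ψ₁ = 0.684.
Drum-1 compositions:
  A: x = 0.079, y = 0.275
  B: x = 0.238, y = 0.486
  C: x = 0.683, y = 0.239
Drum-2 feed = drum-1 vapor: z₂ = (0.2748, 0.4862, 0.2389).
Drum 2:
Let ψ₂ = V/F and solve Σ zᵢ(Kᵢ−1)/(1+ψ₂(Kᵢ−1)) = 0.
Check two-phase: ΣzᵢKᵢ = 1.361 > 1 and Σzᵢ/Kᵢ = 1.512 > 1, so g(0) = 0.361 > 0 and g(1) = -0.512 < 0.
Iterate (Newton) starting at ψ₂ = 0.69:
  ψ₂ = 0.690: g = -0.0586, g' = -0.819 → ψ₂ = 0.618
  ψ₂ = 0.618: g = -0.0043, g' = -0.707 → ψ₂ = 0.612
Converged at ψ₂ = 0.612.
  A: x = 0.151, y = 0.353
  B: x = 0.396, y = 0.543
  C: x = 0.452, y = 0.104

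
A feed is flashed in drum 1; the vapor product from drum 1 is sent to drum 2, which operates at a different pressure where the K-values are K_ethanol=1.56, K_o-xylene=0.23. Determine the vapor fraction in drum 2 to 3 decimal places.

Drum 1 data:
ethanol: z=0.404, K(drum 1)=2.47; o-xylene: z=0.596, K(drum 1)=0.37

V/F (drum 2) = 0.500

Drum 1:
Iterate (Newton) starting at ψ₁ = 0.36:
  ψ₁ = 0.360: g = -0.0973, g' = -0.769 → ψ₁ = 0.234
  ψ₁ = 0.234: g = 0.0019, g' = -0.809 → ψ₁ = 0.236
Converged at ψ₁ = 0.236.
Drum-1 compositions:
  ethanol: x = 0.300, y = 0.741
  o-xylene: x = 0.700, y = 0.259
Drum-2 feed = drum-1 vapor: z₂ = (0.7410, 0.2590).
Drum 2:
Binary case is linear: z₁(K₁−1)(1+ψ₂(K₂−1)) + z₂(K₂−1)(1+ψ₂(K₁−1)) = 0
⇒ ψ₂ = [z₁(K₁−1)+z₂(K₂−1)] / [−(K₁−1)(K₂−1)] = 0.2155/0.4312 = 0.500
  ethanol: x = 0.579, y = 0.903
  o-xylene: x = 0.421, y = 0.097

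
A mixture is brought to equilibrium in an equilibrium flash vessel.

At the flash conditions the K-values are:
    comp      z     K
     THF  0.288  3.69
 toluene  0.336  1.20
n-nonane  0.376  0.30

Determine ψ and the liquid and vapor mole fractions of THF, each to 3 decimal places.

ψ = 0.484, x_THF = 0.125, y_THF = 0.462

Material balance + equilibrium reduce to Σ zᵢ(Kᵢ−1)/(1+ψ(Kᵢ−1)) = 0.
g(0) = ΣzᵢKᵢ − 1 = 0.579 and g(1) = 1 − Σzᵢ/Kᵢ = -0.611, so a root lies in (0, 1).
Iterate (Newton) starting at ψ = 0.41:
  ψ = 0.410: g = 0.0614, g' = -0.845 → ψ = 0.483
  ψ = 0.483: g = 0.0009, g' = -0.826 → ψ = 0.484
Converged at ψ = 0.484.
Compositions from xᵢ = zᵢ/(1+ψ(Kᵢ−1)), yᵢ = Kᵢxᵢ:
  THF: x = 0.125, y = 0.462
  toluene: x = 0.306, y = 0.368
  n-nonane: x = 0.568, y = 0.171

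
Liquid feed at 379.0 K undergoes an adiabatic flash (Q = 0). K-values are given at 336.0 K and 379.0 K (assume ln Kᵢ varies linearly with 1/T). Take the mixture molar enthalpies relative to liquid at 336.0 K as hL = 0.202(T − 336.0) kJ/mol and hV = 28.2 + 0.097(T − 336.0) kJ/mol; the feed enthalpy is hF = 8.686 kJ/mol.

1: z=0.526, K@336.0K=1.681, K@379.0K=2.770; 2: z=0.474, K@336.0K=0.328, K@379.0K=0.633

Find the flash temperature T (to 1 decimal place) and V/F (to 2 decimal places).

Adiabatic flash: solve Rachford–Rice at each trial T, then check hF = ψ·hV(T) + (1−ψ)·hL(T).
  T = 336.0 K: K = (1.681, 0.328), RR gives ψ = 0.087, H_out = 2.445 kJ/mol
  T = 379.0 K: K = (2.770, 0.633), RR gives ψ = 1.000, H_out = 32.371 kJ/mol
  T = 357.5 K: K = (2.191, 0.465), RR gives ψ = 0.585, H_out = 19.509 kJ/mol
  T = 346.8 K: K = (1.928, 0.393), RR gives ψ = 0.356, H_out = 11.806 kJ/mol
  T = 341.4 K: K = (1.802, 0.359), RR gives ψ = 0.230, H_out = 7.456 kJ/mol
  T = 344.1 K: K = (1.865, 0.376), RR gives ψ = 0.295, H_out = 9.693 kJ/mol
  T = 342.8 K: K = (1.834, 0.368), RR gives ψ = 0.264, H_out = 8.634 kJ/mol
Linear interpolation between T = 342.8 (H_out = 8.634) and T = 344.1 (H_out = 9.693) on hF = 8.686 gives T ≈ 342.9 K, at which ψ = 0.27.

T = 342.9 K, V/F = 0.27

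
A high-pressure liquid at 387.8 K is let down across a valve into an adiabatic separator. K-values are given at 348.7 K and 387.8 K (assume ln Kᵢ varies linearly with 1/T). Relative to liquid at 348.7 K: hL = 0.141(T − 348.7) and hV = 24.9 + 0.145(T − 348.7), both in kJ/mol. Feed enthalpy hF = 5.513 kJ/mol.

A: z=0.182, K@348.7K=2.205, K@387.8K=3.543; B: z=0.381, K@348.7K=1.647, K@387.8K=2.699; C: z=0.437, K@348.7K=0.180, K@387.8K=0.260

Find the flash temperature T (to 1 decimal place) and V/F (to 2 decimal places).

Adiabatic flash: solve Rachford–Rice at each trial T, then check hF = ψ·hV(T) + (1−ψ)·hL(T).
  T = 348.7 K: K = (2.205, 1.647, 0.180), RR gives ψ = 0.153, H_out = 3.800 kJ/mol
  T = 387.8 K: K = (3.543, 2.699, 0.260), RR gives ψ = 0.535, H_out = 18.915 kJ/mol
  T = 368.2 K: K = (2.829, 2.135, 0.218), RR gives ψ = 0.393, H_out = 12.557 kJ/mol
  T = 358.4 K: K = (2.504, 1.881, 0.199), RR gives ψ = 0.292, H_out = 8.648 kJ/mol
  T = 353.5 K: K = (2.350, 1.760, 0.189), RR gives ψ = 0.228, H_out = 6.361 kJ/mol
  T = 351.1 K: K = (2.277, 1.703, 0.185), RR gives ψ = 0.192, H_out = 5.127 kJ/mol
  T = 352.3 K: K = (2.314, 1.732, 0.187), RR gives ψ = 0.211, H_out = 5.754 kJ/mol
Linear interpolation between T = 351.1 (H_out = 5.127) and T = 352.3 (H_out = 5.754) on hF = 5.513 gives T ≈ 351.8 K, at which ψ = 0.20.

T = 351.8 K, V/F = 0.20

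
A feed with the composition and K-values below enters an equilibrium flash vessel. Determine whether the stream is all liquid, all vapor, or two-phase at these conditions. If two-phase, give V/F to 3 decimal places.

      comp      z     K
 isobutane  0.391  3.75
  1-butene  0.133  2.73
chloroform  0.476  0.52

two-phase, V/F = 0.896

ΣzᵢKᵢ = 2.077; Σzᵢ/Kᵢ = 1.068.
Both exceed 1, so a two-phase solution exists.
Let ψ = V/F and solve Σ zᵢ(Kᵢ−1)/(1+ψ(Kᵢ−1)) = 0.
Newton iteration, ψ⁰ = 0.67:
  ψ = 0.670: g = 0.1481, g' = -0.690 → ψ = 0.885
  ψ = 0.885: g = 0.0070, g' = -0.644 → ψ = 0.896
Converged at ψ = 0.896.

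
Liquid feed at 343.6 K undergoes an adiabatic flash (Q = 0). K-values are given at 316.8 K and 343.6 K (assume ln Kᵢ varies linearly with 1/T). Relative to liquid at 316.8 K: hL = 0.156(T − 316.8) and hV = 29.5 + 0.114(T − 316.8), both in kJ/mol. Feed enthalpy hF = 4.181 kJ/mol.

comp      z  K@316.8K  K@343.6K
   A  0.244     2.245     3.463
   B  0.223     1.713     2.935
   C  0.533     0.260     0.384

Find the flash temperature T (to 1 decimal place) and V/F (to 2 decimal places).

T = 318.7 K, V/F = 0.13

Adiabatic flash: solve Rachford–Rice at each trial T, then check hF = ψ·hV(T) + (1−ψ)·hL(T).
  T = 316.8 K: K = (2.245, 1.713, 0.260), RR gives ψ = 0.090, H_out = 2.656 kJ/mol
  T = 343.6 K: K = (3.463, 2.935, 0.384), RR gives ψ = 0.515, H_out = 18.799 kJ/mol
  T = 330.2 K: K = (2.813, 2.267, 0.318), RR gives ψ = 0.338, H_out = 11.875 kJ/mol
  T = 323.5 K: K = (2.519, 1.976, 0.288), RR gives ψ = 0.229, H_out = 7.727 kJ/mol
  T = 320.1 K: K = (2.377, 1.839, 0.274), RR gives ψ = 0.163, H_out = 5.302 kJ/mol
  T = 318.5 K: K = (2.313, 1.777, 0.267), RR gives ψ = 0.129, H_out = 4.060 kJ/mol
Linear interpolation between T = 318.5 (H_out = 4.060) and T = 320.1 (H_out = 5.302) on hF = 4.181 gives T ≈ 318.7 K, at which ψ = 0.13.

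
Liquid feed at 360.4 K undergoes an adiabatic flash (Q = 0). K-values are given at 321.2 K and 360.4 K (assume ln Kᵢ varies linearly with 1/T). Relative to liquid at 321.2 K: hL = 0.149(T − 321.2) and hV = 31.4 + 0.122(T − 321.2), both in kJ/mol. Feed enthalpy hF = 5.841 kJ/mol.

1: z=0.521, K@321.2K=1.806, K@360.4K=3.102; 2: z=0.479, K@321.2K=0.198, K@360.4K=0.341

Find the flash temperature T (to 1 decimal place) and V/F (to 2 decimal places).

T = 326.4 K, V/F = 0.16

Adiabatic flash: solve Rachford–Rice at each trial T, then check hF = ψ·hV(T) + (1−ψ)·hL(T).
  T = 321.2 K: K = (1.806, 0.198), RR gives ψ = 0.055, H_out = 1.737 kJ/mol
  T = 360.4 K: K = (3.102, 0.341), RR gives ψ = 0.563, H_out = 22.914 kJ/mol
  T = 340.8 K: K = (2.404, 0.264), RR gives ψ = 0.367, H_out = 14.239 kJ/mol
  T = 331.0 K: K = (2.092, 0.230), RR gives ψ = 0.238, H_out = 8.864 kJ/mol
  T = 326.1 K: K = (1.946, 0.213), RR gives ψ = 0.156, H_out = 5.611 kJ/mol
  T = 328.6 K: K = (2.020, 0.222), RR gives ψ = 0.200, H_out = 7.334 kJ/mol
  T = 327.4 K: K = (1.984, 0.218), RR gives ψ = 0.179, H_out = 6.525 kJ/mol
Linear interpolation between T = 326.1 (H_out = 5.611) and T = 327.4 (H_out = 6.525) on hF = 5.841 gives T ≈ 326.4 K, at which ψ = 0.16.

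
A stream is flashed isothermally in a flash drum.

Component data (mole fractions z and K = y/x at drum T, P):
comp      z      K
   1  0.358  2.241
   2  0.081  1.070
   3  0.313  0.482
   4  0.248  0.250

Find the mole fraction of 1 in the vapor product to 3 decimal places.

y_1 = 0.682

Let β = V/F and solve Σ zᵢ(Kᵢ−1)/(1+β(Kᵢ−1)) = 0.
Feasibility: ΣzᵢKᵢ = 1.102, Σzᵢ/Kᵢ = 1.877 — both > 1, two phases present.
Newton–Raphson from β = 0.5:
  β = 0.500: g = -0.2368, g' = -0.720 → β = 0.171
  β = 0.171: g = -0.0194, g' = -0.660 → β = 0.142
Converged at β = 0.142.
Compositions from xᵢ = zᵢ/(1+β(Kᵢ−1)), yᵢ = Kᵢxᵢ:
  1: x = 0.304, y = 0.682
  2: x = 0.080, y = 0.086
  3: x = 0.338, y = 0.163
  4: x = 0.278, y = 0.069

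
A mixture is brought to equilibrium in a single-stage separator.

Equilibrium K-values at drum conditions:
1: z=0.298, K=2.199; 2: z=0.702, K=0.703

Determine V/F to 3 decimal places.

V/F = 0.418

Material balance + equilibrium reduce to Σ zᵢ(Kᵢ−1)/(1+V/F(Kᵢ−1)) = 0.
Check two-phase: ΣzᵢKᵢ = 1.149 > 1 and Σzᵢ/Kᵢ = 1.134 > 1, so g(0) = 0.149 > 0 and g(1) = -0.134 < 0.
Newton–Raphson from V/F = 0.5:
  V/F = 0.500: g = -0.0215, g' = -0.253 → V/F = 0.415
  V/F = 0.415: g = 0.0008, g' = -0.272 → V/F = 0.418
Converged at V/F = 0.418.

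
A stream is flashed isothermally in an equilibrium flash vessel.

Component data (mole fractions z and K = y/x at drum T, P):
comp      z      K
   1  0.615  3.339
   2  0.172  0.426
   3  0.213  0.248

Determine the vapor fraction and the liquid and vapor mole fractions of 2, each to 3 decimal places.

Newton–Raphson from ψ = 0.66:
  ψ = 0.660: g = 0.0885, g' = -1.142 → ψ = 0.738
  ψ = 0.738: g = -0.0030, g' = -1.231 → ψ = 0.735
Converged at ψ = 0.735.
Compositions from xᵢ = zᵢ/(1+ψ(Kᵢ−1)), yᵢ = Kᵢxᵢ:
  1: x = 0.226, y = 0.755
  2: x = 0.298, y = 0.127
  3: x = 0.476, y = 0.118

ψ = 0.735, x_2 = 0.298, y_2 = 0.127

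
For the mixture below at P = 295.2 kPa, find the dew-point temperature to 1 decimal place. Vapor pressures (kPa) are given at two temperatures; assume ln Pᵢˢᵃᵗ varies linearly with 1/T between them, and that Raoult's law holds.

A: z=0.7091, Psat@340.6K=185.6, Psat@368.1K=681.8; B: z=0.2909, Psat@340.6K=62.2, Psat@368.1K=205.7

T = 360.5 K

Dew-point temperature: Σzᵢ·P/Pᵢˢᵃᵗ(T) = 1. Interpolate ln Pᵢˢᵃᵗ = aᵢ + bᵢ/T.
  T = 340.6 K: ΣzᵢP/Pᵢˢᵃᵗ = 2.5084
  T = 368.1 K: ΣzᵢP/Pᵢˢᵃᵗ = 0.7245
  T = 354.4 K: ΣzᵢP/Pᵢˢᵃᵗ = 1.3126
  T = 361.2 K: ΣzᵢP/Pᵢˢᵃᵗ = 0.9717
  T = 357.8 K: ΣzᵢP/Pᵢˢᵃᵗ = 1.1277
  T = 359.5 K: ΣzᵢP/Pᵢˢᵃᵗ = 1.0464
  T = 360.4 K: ΣzᵢP/Pᵢˢᵃᵗ = 1.0061
Interpolating between 360.4 K and 361.2 K gives T ≈ 360.5 K.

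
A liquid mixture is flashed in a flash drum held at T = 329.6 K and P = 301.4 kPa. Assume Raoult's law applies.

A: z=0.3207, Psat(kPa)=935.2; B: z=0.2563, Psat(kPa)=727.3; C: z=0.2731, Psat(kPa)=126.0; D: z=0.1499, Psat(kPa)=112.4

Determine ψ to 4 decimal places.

Raoult's law: Kᵢ = Pᵢˢᵃᵗ/P = Pᵢˢᵃᵗ/301.4.
  K_A = 935.2/301.4 = 3.102853, K_B = 727.3/301.4 = 2.413072, K_C = 126.0/301.4 = 0.418049, K_D = 112.4/301.4 = 0.372926
Material balance + equilibrium reduce to Σ zᵢ(Kᵢ−1)/(1+ψ(Kᵢ−1)) = 0.
g(0) = ΣzᵢKᵢ − 1 = 0.7836 and g(1) = 1 − Σzᵢ/Kᵢ = -0.2648, so a root lies in (0, 1).
Iterate (Newton) starting at ψ = 0.54:
  ψ = 0.5400: g = 0.14733, g' = -0.8070 → ψ = 0.7226
  ψ = 0.7226: g = 0.00075, g' = -0.8212 → ψ = 0.7235
Converged at ψ = 0.7235.

ψ = 0.7235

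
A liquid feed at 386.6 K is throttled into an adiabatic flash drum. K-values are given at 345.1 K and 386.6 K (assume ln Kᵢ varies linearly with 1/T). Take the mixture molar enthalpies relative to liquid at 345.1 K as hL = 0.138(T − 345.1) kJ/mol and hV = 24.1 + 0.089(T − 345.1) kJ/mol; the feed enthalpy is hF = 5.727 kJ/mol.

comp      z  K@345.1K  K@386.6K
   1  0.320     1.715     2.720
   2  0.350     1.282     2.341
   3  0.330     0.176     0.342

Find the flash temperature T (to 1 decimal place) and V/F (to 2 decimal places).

Adiabatic flash: solve Rachford–Rice at each trial T, then check hF = ψ·hV(T) + (1−ψ)·hL(T).
  T = 345.1 K: K = (1.715, 1.282, 0.176), RR gives ψ = 0.130, H_out = 3.133 kJ/mol
  T = 386.6 K: K = (2.720, 2.341, 0.342), RR gives ψ = 0.800, H_out = 23.371 kJ/mol
  T = 365.9 K: K = (2.189, 1.763, 0.250), RR gives ψ = 0.547, H_out = 15.485 kJ/mol
  T = 355.5 K: K = (1.945, 1.511, 0.211), RR gives ψ = 0.380, H_out = 10.408 kJ/mol
  T = 350.3 K: K = (1.828, 1.393, 0.193), RR gives ψ = 0.271, H_out = 7.175 kJ/mol
  T = 347.7 K: K = (1.771, 1.337, 0.184), RR gives ψ = 0.205, H_out = 5.280 kJ/mol
  T = 349.0 K: K = (1.799, 1.365, 0.189), RR gives ψ = 0.239, H_out = 6.255 kJ/mol
Linear interpolation between T = 347.7 (H_out = 5.280) and T = 349.0 (H_out = 6.255) on hF = 5.727 gives T ≈ 348.3 K, at which ψ = 0.22.

T = 348.3 K, V/F = 0.22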